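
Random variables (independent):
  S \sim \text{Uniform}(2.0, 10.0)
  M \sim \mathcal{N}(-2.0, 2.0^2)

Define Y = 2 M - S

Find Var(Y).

For independent RVs: Var(aX + bY) = a²Var(X) + b²Var(Y)
Var(S) = 5.3333333
Var(M) = 4
Var(Y) = (-1)²*5.3333333 + 2²*4
= 1*5.3333333 + 4*4 = 21.333333

21.333333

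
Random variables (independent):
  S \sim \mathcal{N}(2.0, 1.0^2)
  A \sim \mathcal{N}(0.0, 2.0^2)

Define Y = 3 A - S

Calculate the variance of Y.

For independent RVs: Var(aX + bY) = a²Var(X) + b²Var(Y)
Var(S) = 1
Var(A) = 4
Var(Y) = (-1)²*1 + 3²*4
= 1*1 + 9*4 = 37

37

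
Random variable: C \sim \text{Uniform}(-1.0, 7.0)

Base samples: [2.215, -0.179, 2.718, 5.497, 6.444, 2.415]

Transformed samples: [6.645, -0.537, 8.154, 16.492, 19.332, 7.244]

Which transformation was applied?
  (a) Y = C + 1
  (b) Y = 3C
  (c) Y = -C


Checking option (b) Y = 3C:
  C = 2.215 -> Y = 6.645 ✓
  C = -0.179 -> Y = -0.537 ✓
  C = 2.718 -> Y = 8.154 ✓
All samples match this transformation.

(b) 3C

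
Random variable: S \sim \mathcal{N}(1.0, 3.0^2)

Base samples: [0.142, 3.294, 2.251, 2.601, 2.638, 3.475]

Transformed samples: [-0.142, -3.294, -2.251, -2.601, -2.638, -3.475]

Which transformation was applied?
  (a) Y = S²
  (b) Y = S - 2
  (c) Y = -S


Checking option (c) Y = -S:
  S = 0.142 -> Y = -0.142 ✓
  S = 3.294 -> Y = -3.294 ✓
  S = 2.251 -> Y = -2.251 ✓
All samples match this transformation.

(c) -S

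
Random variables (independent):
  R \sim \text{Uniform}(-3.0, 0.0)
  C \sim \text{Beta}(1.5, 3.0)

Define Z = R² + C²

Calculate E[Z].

E[Z] = E[R²] + E[C²]
E[R²] = Var(R) + E[R]² = 0.75 + 2.25 = 3
E[C²] = Var(C) + E[C]² = 0.04040404 + 0.11111111 = 0.15151515
E[Z] = 3 + 0.15151515 = 3.1515152

3.1515152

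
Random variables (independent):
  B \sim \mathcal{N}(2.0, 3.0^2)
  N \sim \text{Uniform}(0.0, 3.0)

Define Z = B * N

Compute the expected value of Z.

For independent RVs: E[XY] = E[X]*E[Y]
E[B] = 2
E[N] = 1.5
E[Z] = 2 * 1.5 = 3

3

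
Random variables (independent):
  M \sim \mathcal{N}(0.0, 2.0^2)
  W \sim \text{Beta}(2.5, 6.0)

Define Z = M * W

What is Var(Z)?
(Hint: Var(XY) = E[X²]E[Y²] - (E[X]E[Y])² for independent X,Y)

Var(XY) = E[X²]E[Y²] - (E[X]E[Y])²
E[M] = 0, Var(M) = 4
E[W] = 0.29411765, Var(W) = 0.021853943
E[M²] = 4 + 0² = 4
E[W²] = 0.021853943 + 0.29411765² = 0.10835913
Var(Z) = 4*0.10835913 - (0*0.29411765)²
= 0.43343653 - 0 = 0.43343653

0.43343653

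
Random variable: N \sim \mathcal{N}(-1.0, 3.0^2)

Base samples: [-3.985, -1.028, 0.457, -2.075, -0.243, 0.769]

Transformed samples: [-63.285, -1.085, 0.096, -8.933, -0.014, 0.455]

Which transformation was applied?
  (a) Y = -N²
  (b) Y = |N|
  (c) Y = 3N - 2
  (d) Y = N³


Checking option (d) Y = N³:
  N = -3.985 -> Y = -63.285 ✓
  N = -1.028 -> Y = -1.085 ✓
  N = 0.457 -> Y = 0.096 ✓
All samples match this transformation.

(d) N³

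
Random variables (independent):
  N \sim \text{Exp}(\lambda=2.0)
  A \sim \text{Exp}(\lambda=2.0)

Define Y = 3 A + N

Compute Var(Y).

For independent RVs: Var(aX + bY) = a²Var(X) + b²Var(Y)
Var(N) = 0.25
Var(A) = 0.25
Var(Y) = 1²*0.25 + 3²*0.25
= 1*0.25 + 9*0.25 = 2.5

2.5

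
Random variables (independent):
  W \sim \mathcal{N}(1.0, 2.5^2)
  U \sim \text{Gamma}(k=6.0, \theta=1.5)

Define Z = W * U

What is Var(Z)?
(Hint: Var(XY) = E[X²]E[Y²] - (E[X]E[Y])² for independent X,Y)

Var(XY) = E[X²]E[Y²] - (E[X]E[Y])²
E[W] = 1, Var(W) = 6.25
E[U] = 9, Var(U) = 13.5
E[W²] = 6.25 + 1² = 7.25
E[U²] = 13.5 + 9² = 94.5
Var(Z) = 7.25*94.5 - (1*9)²
= 685.125 - 81 = 604.125

604.125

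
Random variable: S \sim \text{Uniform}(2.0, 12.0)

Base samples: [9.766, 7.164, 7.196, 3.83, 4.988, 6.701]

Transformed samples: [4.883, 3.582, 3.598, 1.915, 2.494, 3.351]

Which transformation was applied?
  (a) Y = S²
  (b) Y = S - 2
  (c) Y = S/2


Checking option (c) Y = S/2:
  S = 9.766 -> Y = 4.883 ✓
  S = 7.164 -> Y = 3.582 ✓
  S = 7.196 -> Y = 3.598 ✓
All samples match this transformation.

(c) S/2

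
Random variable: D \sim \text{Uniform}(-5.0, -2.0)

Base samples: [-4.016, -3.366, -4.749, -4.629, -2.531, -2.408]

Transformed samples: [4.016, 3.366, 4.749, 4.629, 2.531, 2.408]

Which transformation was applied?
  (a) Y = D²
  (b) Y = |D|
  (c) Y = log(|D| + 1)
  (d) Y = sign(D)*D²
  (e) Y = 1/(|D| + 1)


Checking option (b) Y = |D|:
  D = -4.016 -> Y = 4.016 ✓
  D = -3.366 -> Y = 3.366 ✓
  D = -4.749 -> Y = 4.749 ✓
All samples match this transformation.

(b) |D|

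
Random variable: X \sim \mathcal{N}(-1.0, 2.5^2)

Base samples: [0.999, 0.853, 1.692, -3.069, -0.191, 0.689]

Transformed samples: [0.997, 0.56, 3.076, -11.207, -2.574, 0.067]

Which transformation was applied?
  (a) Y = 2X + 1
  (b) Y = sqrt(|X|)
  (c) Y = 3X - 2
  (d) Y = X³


Checking option (c) Y = 3X - 2:
  X = 0.999 -> Y = 0.997 ✓
  X = 0.853 -> Y = 0.56 ✓
  X = 1.692 -> Y = 3.076 ✓
All samples match this transformation.

(c) 3X - 2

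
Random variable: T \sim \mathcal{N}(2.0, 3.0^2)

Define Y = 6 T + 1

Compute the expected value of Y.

For Y = 6T + 1:
E[Y] = 6 * E[T] + 1
E[T] = 2.0 = 2
E[Y] = 6 * 2 + 1 = 13

13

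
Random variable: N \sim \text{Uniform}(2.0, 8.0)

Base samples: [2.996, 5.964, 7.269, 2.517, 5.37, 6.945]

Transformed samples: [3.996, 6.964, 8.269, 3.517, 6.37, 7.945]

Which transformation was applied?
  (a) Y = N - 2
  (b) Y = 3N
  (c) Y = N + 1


Checking option (c) Y = N + 1:
  N = 2.996 -> Y = 3.996 ✓
  N = 5.964 -> Y = 6.964 ✓
  N = 7.269 -> Y = 8.269 ✓
All samples match this transformation.

(c) N + 1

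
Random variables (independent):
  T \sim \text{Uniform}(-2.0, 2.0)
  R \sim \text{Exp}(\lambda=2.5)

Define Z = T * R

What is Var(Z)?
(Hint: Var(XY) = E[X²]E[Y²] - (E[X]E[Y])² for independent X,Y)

Var(XY) = E[X²]E[Y²] - (E[X]E[Y])²
E[T] = 0, Var(T) = 1.3333333
E[R] = 0.4, Var(R) = 0.16
E[T²] = 1.3333333 + 0² = 1.3333333
E[R²] = 0.16 + 0.4² = 0.32
Var(Z) = 1.3333333*0.32 - (0*0.4)²
= 0.42666667 - 0 = 0.42666667

0.42666667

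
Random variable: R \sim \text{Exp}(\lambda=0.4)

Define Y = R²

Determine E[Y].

E[R²] = Var(R) + (E[R])² = 6.25 + 6.25 = 12.5

12.5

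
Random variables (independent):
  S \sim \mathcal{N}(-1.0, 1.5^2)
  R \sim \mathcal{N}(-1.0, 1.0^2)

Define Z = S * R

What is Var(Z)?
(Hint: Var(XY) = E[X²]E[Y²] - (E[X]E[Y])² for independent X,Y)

Var(XY) = E[X²]E[Y²] - (E[X]E[Y])²
E[S] = -1, Var(S) = 2.25
E[R] = -1, Var(R) = 1
E[S²] = 2.25 + (-1)² = 3.25
E[R²] = 1 + (-1)² = 2
Var(Z) = 3.25*2 - (-1*(-1))²
= 6.5 - 1 = 5.5

5.5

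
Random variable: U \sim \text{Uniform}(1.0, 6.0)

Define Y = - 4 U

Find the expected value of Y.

For Y = -4U:
E[Y] = -4 * E[U]
E[U] = (1 + 6)/2 = 3.5
E[Y] = -4 * 3.5 = -14

-14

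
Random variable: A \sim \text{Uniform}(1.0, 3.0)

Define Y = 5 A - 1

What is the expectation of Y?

For Y = 5A - 1:
E[Y] = 5 * E[A] - 1
E[A] = (1 + 3)/2 = 2
E[Y] = 5 * 2 - 1 = 9

9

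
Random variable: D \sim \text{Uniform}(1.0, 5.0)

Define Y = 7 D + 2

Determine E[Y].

For Y = 7D + 2:
E[Y] = 7 * E[D] + 2
E[D] = (1 + 5)/2 = 3
E[Y] = 7 * 3 + 2 = 23

23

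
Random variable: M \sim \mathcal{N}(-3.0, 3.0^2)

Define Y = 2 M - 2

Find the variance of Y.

For Y = aM + b: Var(Y) = a² * Var(M)
Var(M) = 3.0^2 = 9
Var(Y) = 2² * 9 = 4 * 9 = 36

36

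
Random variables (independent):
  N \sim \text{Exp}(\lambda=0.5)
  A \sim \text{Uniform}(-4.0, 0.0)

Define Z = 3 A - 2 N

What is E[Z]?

E[Z] = -2*E[N] + 3*E[A]
E[N] = 2
E[A] = -2
E[Z] = -2*2 + 3*(-2) = -10

-10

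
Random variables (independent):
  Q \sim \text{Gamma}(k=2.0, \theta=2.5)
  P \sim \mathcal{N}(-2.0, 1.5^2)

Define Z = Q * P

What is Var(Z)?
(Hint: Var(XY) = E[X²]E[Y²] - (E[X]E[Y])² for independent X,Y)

Var(XY) = E[X²]E[Y²] - (E[X]E[Y])²
E[Q] = 5, Var(Q) = 12.5
E[P] = -2, Var(P) = 2.25
E[Q²] = 12.5 + 5² = 37.5
E[P²] = 2.25 + (-2)² = 6.25
Var(Z) = 37.5*6.25 - (5*(-2))²
= 234.375 - 100 = 134.375

134.375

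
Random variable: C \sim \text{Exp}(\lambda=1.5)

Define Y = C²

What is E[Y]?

E[C²] = Var(C) + (E[C])² = 0.44444444 + 0.44444444 = 0.88888889

0.88888889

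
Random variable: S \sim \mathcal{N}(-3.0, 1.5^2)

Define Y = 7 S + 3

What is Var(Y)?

For Y = aS + b: Var(Y) = a² * Var(S)
Var(S) = 1.5^2 = 2.25
Var(Y) = 7² * 2.25 = 49 * 2.25 = 110.25

110.25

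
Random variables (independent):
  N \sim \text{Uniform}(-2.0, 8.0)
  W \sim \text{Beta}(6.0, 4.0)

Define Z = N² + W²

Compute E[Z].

E[Z] = E[N²] + E[W²]
E[N²] = Var(N) + E[N]² = 8.3333333 + 9 = 17.333333
E[W²] = Var(W) + E[W]² = 0.021818182 + 0.36 = 0.38181818
E[Z] = 17.333333 + 0.38181818 = 17.715152

17.715152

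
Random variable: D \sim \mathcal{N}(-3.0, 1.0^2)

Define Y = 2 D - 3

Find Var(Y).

For Y = aD + b: Var(Y) = a² * Var(D)
Var(D) = 1.0^2 = 1
Var(Y) = 2² * 1 = 4 * 1 = 4

4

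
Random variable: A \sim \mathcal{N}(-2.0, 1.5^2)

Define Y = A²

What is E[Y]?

Using E[X²] = Var(X) + (E[X])²:
E[A] = -2
Var(A) = 1.5^2 = 2.25
E[A²] = 2.25 + (-2)² = 2.25 + 4 = 6.25

6.25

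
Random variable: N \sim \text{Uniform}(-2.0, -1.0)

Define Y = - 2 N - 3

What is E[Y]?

For Y = -2N - 3:
E[Y] = -2 * E[N] - 3
E[N] = (-2 - 1)/2 = -1.5
E[Y] = -2 * (-1.5) - 3 = 0

0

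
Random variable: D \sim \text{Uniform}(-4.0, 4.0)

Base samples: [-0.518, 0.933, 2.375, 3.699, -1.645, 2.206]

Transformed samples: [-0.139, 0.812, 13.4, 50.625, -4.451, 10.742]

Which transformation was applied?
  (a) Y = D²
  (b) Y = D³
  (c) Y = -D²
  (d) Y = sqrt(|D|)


Checking option (b) Y = D³:
  D = -0.518 -> Y = -0.139 ✓
  D = 0.933 -> Y = 0.812 ✓
  D = 2.375 -> Y = 13.4 ✓
All samples match this transformation.

(b) D³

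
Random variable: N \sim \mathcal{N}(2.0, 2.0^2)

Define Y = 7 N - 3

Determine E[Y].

For Y = 7N - 3:
E[Y] = 7 * E[N] - 3
E[N] = 2.0 = 2
E[Y] = 7 * 2 - 3 = 11

11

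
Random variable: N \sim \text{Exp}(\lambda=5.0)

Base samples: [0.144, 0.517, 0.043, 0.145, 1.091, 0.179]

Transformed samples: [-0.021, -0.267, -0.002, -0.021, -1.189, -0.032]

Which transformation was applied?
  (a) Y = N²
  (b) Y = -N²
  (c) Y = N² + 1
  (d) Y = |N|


Checking option (b) Y = -N²:
  N = 0.144 -> Y = -0.021 ✓
  N = 0.517 -> Y = -0.267 ✓
  N = 0.043 -> Y = -0.002 ✓
All samples match this transformation.

(b) -N²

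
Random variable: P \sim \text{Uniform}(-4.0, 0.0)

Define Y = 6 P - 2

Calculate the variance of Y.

For Y = aP + b: Var(Y) = a² * Var(P)
Var(P) = (0 + 4)^2/12 = 1.3333333
Var(Y) = 6² * 1.3333333 = 36 * 1.3333333 = 48

48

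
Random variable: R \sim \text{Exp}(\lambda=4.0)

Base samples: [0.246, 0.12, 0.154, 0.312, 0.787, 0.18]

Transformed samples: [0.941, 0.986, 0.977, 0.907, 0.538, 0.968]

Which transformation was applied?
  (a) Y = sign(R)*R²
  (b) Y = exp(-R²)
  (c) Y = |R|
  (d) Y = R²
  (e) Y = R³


Checking option (b) Y = exp(-R²):
  R = 0.246 -> Y = 0.941 ✓
  R = 0.12 -> Y = 0.986 ✓
  R = 0.154 -> Y = 0.977 ✓
All samples match this transformation.

(b) exp(-R²)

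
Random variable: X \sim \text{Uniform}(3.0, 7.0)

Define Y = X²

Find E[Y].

Using E[X²] = Var(X) + (E[X])²:
E[X] = 5
Var(X) = (7 - 3)^2/12 = 1.3333333
E[X²] = 1.3333333 + 5² = 1.3333333 + 25 = 26.333333

26.333333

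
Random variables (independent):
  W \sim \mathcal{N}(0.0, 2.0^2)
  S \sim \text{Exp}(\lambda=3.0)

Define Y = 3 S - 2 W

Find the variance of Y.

For independent RVs: Var(aX + bY) = a²Var(X) + b²Var(Y)
Var(W) = 4
Var(S) = 0.11111111
Var(Y) = (-2)²*4 + 3²*0.11111111
= 4*4 + 9*0.11111111 = 17

17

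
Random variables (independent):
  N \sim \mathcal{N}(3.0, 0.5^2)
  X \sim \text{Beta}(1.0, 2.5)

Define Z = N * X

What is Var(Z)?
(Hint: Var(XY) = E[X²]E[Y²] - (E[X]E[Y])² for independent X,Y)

Var(XY) = E[X²]E[Y²] - (E[X]E[Y])²
E[N] = 3, Var(N) = 0.25
E[X] = 0.28571429, Var(X) = 0.045351474
E[N²] = 0.25 + 3² = 9.25
E[X²] = 0.045351474 + 0.28571429² = 0.12698413
Var(Z) = 9.25*0.12698413 - (3*0.28571429)²
= 1.1746032 - 0.73469388 = 0.4399093

0.4399093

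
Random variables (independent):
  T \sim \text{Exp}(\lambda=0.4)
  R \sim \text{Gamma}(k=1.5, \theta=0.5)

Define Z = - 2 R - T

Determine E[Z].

E[Z] = -1*E[T] - 2*E[R]
E[T] = 2.5
E[R] = 0.75
E[Z] = -1*2.5 - 2*0.75 = -4

-4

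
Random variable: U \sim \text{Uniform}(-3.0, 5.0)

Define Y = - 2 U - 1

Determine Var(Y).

For Y = aU + b: Var(Y) = a² * Var(U)
Var(U) = (5 + 3)^2/12 = 5.3333333
Var(Y) = (-2)² * 5.3333333 = 4 * 5.3333333 = 21.333333

21.333333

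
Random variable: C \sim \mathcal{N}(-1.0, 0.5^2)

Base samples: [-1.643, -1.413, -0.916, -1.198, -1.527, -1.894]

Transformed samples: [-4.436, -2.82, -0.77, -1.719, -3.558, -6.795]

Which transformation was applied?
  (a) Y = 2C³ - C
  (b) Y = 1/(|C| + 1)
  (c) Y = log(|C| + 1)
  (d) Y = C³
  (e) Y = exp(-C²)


Checking option (d) Y = C³:
  C = -1.643 -> Y = -4.436 ✓
  C = -1.413 -> Y = -2.82 ✓
  C = -0.916 -> Y = -0.77 ✓
All samples match this transformation.

(d) C³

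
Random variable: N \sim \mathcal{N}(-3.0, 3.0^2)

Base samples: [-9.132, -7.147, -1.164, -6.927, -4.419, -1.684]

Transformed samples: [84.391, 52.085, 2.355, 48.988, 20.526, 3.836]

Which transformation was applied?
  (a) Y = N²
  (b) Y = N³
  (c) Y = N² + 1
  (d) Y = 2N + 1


Checking option (c) Y = N² + 1:
  N = -9.132 -> Y = 84.391 ✓
  N = -7.147 -> Y = 52.085 ✓
  N = -1.164 -> Y = 2.355 ✓
All samples match this transformation.

(c) N² + 1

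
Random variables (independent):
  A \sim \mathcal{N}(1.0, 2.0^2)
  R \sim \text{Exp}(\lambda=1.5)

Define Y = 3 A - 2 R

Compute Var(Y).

For independent RVs: Var(aX + bY) = a²Var(X) + b²Var(Y)
Var(A) = 4
Var(R) = 0.44444444
Var(Y) = 3²*4 + (-2)²*0.44444444
= 9*4 + 4*0.44444444 = 37.777778

37.777778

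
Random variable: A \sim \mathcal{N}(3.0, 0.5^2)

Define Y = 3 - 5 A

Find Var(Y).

For Y = aA + b: Var(Y) = a² * Var(A)
Var(A) = 0.5^2 = 0.25
Var(Y) = (-5)² * 0.25 = 25 * 0.25 = 6.25

6.25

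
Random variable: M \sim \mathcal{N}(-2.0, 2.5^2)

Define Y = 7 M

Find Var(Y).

For Y = aM + b: Var(Y) = a² * Var(M)
Var(M) = 2.5^2 = 6.25
Var(Y) = 7² * 6.25 = 49 * 6.25 = 306.25

306.25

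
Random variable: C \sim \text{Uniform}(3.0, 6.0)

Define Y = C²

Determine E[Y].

E[C²] = Var(C) + (E[C])² = 0.75 + 20.25 = 21

21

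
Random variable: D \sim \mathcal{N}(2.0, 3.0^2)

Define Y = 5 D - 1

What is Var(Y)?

For Y = aD + b: Var(Y) = a² * Var(D)
Var(D) = 3.0^2 = 9
Var(Y) = 5² * 9 = 25 * 9 = 225

225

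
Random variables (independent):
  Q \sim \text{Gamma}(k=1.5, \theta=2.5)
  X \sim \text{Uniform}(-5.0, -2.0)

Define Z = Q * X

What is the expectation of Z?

For independent RVs: E[XY] = E[X]*E[Y]
E[Q] = 3.75
E[X] = -3.5
E[Z] = 3.75 * (-3.5) = -13.125

-13.125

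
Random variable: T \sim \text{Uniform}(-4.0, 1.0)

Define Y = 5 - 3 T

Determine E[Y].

For Y = -3T + 5:
E[Y] = -3 * E[T] + 5
E[T] = (-4 + 1)/2 = -1.5
E[Y] = -3 * (-1.5) + 5 = 9.5

9.5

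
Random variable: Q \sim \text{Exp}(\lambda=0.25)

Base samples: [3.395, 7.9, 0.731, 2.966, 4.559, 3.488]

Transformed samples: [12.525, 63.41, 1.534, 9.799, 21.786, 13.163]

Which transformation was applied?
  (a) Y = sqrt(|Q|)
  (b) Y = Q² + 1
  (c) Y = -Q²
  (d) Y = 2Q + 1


Checking option (b) Y = Q² + 1:
  Q = 3.395 -> Y = 12.525 ✓
  Q = 7.9 -> Y = 63.41 ✓
  Q = 0.731 -> Y = 1.534 ✓
All samples match this transformation.

(b) Q² + 1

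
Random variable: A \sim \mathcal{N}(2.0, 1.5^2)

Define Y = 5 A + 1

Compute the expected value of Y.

For Y = 5A + 1:
E[Y] = 5 * E[A] + 1
E[A] = 2.0 = 2
E[Y] = 5 * 2 + 1 = 11

11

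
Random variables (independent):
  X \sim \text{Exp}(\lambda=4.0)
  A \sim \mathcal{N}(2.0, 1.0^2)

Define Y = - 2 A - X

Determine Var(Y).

For independent RVs: Var(aX + bY) = a²Var(X) + b²Var(Y)
Var(X) = 0.0625
Var(A) = 1
Var(Y) = (-1)²*0.0625 + (-2)²*1
= 1*0.0625 + 4*1 = 4.0625

4.0625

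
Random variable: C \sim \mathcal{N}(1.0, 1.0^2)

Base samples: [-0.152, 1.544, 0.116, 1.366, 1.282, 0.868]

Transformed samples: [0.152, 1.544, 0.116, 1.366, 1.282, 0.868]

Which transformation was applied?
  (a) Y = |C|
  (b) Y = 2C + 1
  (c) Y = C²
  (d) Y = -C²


Checking option (a) Y = |C|:
  C = -0.152 -> Y = 0.152 ✓
  C = 1.544 -> Y = 1.544 ✓
  C = 0.116 -> Y = 0.116 ✓
All samples match this transformation.

(a) |C|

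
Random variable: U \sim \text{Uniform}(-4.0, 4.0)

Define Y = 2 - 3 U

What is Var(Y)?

For Y = aU + b: Var(Y) = a² * Var(U)
Var(U) = (4 + 4)^2/12 = 5.3333333
Var(Y) = (-3)² * 5.3333333 = 9 * 5.3333333 = 48

48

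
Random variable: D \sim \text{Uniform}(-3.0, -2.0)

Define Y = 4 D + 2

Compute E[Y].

For Y = 4D + 2:
E[Y] = 4 * E[D] + 2
E[D] = (-3 - 2)/2 = -2.5
E[Y] = 4 * (-2.5) + 2 = -8

-8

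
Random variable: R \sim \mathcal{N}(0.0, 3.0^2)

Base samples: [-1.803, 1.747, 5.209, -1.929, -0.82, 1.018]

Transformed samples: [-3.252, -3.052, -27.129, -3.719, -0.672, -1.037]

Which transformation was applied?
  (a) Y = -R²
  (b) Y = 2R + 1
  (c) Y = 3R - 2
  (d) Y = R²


Checking option (a) Y = -R²:
  R = -1.803 -> Y = -3.252 ✓
  R = 1.747 -> Y = -3.052 ✓
  R = 5.209 -> Y = -27.129 ✓
All samples match this transformation.

(a) -R²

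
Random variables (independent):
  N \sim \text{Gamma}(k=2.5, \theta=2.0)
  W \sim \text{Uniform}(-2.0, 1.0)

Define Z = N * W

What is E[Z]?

For independent RVs: E[XY] = E[X]*E[Y]
E[N] = 5
E[W] = -0.5
E[Z] = 5 * (-0.5) = -2.5

-2.5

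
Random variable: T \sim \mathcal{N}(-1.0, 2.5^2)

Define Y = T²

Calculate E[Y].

Using E[X²] = Var(X) + (E[X])²:
E[T] = -1
Var(T) = 2.5^2 = 6.25
E[T²] = 6.25 + (-1)² = 6.25 + 1 = 7.25

7.25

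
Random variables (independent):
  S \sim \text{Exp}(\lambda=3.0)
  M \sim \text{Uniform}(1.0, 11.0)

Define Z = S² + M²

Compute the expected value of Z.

E[Z] = E[S²] + E[M²]
E[S²] = Var(S) + E[S]² = 0.11111111 + 0.11111111 = 0.22222222
E[M²] = Var(M) + E[M]² = 8.3333333 + 36 = 44.333333
E[Z] = 0.22222222 + 44.333333 = 44.555556

44.555556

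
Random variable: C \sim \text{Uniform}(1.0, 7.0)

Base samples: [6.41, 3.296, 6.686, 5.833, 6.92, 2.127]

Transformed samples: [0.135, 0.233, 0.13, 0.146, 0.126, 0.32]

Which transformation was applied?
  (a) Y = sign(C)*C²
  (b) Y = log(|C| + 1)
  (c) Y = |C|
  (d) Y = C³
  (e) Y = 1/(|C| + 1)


Checking option (e) Y = 1/(|C| + 1):
  C = 6.41 -> Y = 0.135 ✓
  C = 3.296 -> Y = 0.233 ✓
  C = 6.686 -> Y = 0.13 ✓
All samples match this transformation.

(e) 1/(|C| + 1)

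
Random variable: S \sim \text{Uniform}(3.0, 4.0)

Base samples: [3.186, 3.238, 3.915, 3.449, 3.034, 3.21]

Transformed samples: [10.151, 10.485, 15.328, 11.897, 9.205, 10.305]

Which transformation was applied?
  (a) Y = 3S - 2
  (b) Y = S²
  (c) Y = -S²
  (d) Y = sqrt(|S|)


Checking option (b) Y = S²:
  S = 3.186 -> Y = 10.151 ✓
  S = 3.238 -> Y = 10.485 ✓
  S = 3.915 -> Y = 15.328 ✓
All samples match this transformation.

(b) S²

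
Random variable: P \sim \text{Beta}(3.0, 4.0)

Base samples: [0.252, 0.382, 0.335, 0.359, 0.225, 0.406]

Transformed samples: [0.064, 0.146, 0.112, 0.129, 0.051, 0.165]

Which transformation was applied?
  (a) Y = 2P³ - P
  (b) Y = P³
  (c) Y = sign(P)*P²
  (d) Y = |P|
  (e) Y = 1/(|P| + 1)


Checking option (c) Y = sign(P)*P²:
  P = 0.252 -> Y = 0.064 ✓
  P = 0.382 -> Y = 0.146 ✓
  P = 0.335 -> Y = 0.112 ✓
All samples match this transformation.

(c) sign(P)*P²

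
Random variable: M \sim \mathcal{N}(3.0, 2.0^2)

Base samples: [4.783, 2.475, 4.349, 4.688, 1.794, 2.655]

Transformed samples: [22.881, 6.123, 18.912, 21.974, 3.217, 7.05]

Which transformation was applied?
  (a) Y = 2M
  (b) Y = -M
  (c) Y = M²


Checking option (c) Y = M²:
  M = 4.783 -> Y = 22.881 ✓
  M = 2.475 -> Y = 6.123 ✓
  M = 4.349 -> Y = 18.912 ✓
All samples match this transformation.

(c) M²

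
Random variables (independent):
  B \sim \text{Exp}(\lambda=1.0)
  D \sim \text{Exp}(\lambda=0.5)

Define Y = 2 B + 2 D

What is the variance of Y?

For independent RVs: Var(aX + bY) = a²Var(X) + b²Var(Y)
Var(B) = 1
Var(D) = 4
Var(Y) = 2²*1 + 2²*4
= 4*1 + 4*4 = 20

20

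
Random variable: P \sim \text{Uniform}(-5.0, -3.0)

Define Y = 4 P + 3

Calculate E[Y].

For Y = 4P + 3:
E[Y] = 4 * E[P] + 3
E[P] = (-5 - 3)/2 = -4
E[Y] = 4 * (-4) + 3 = -13

-13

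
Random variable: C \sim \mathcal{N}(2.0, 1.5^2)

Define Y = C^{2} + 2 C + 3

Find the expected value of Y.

E[Y] = 1*E[C²] + 2*E[C] + 3
E[C] = 2
E[C²] = Var(C) + (E[C])² = 2.25 + 4 = 6.25
E[Y] = 1*6.25 + 2*2 + 3 = 13.25

13.25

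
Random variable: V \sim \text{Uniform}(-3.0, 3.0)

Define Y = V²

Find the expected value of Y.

E[V²] = Var(V) + (E[V])² = 3 + 0 = 3

3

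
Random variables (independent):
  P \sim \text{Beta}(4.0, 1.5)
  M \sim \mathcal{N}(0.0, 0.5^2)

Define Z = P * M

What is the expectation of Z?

For independent RVs: E[XY] = E[X]*E[Y]
E[P] = 0.72727273
E[M] = 0
E[Z] = 0.72727273 * 0 = 0

0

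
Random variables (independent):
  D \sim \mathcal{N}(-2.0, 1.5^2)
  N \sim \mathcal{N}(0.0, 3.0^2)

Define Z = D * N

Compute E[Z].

For independent RVs: E[XY] = E[X]*E[Y]
E[D] = -2
E[N] = 0
E[Z] = -2 * 0 = 0

0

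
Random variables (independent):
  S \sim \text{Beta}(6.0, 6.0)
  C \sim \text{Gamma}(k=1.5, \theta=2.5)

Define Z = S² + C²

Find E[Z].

E[Z] = E[S²] + E[C²]
E[S²] = Var(S) + E[S]² = 0.019230769 + 0.25 = 0.26923077
E[C²] = Var(C) + E[C]² = 9.375 + 14.0625 = 23.4375
E[Z] = 0.26923077 + 23.4375 = 23.706731

23.706731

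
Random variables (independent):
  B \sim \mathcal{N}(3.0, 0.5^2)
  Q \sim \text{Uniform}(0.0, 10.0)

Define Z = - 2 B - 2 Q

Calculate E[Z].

E[Z] = -2*E[B] - 2*E[Q]
E[B] = 3
E[Q] = 5
E[Z] = -2*3 - 2*5 = -16

-16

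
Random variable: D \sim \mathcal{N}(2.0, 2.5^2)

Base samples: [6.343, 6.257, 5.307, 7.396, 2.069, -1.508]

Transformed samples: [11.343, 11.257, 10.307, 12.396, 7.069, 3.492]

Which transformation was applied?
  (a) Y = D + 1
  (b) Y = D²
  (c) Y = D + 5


Checking option (c) Y = D + 5:
  D = 6.343 -> Y = 11.343 ✓
  D = 6.257 -> Y = 11.257 ✓
  D = 5.307 -> Y = 10.307 ✓
All samples match this transformation.

(c) D + 5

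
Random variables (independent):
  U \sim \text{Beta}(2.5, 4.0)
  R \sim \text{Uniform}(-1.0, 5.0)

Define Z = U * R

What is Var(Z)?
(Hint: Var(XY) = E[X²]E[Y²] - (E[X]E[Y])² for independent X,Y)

Var(XY) = E[X²]E[Y²] - (E[X]E[Y])²
E[U] = 0.38461538, Var(U) = 0.031558185
E[R] = 2, Var(R) = 3
E[U²] = 0.031558185 + 0.38461538² = 0.17948718
E[R²] = 3 + 2² = 7
Var(Z) = 0.17948718*7 - (0.38461538*2)²
= 1.2564103 - 0.59171598 = 0.66469428

0.66469428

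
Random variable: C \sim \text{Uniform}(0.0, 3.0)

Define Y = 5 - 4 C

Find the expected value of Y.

For Y = -4C + 5:
E[Y] = -4 * E[C] + 5
E[C] = (0 + 3)/2 = 1.5
E[Y] = -4 * 1.5 + 5 = -1

-1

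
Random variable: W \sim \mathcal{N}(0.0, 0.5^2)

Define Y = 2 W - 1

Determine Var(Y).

For Y = aW + b: Var(Y) = a² * Var(W)
Var(W) = 0.5^2 = 0.25
Var(Y) = 2² * 0.25 = 4 * 0.25 = 1

1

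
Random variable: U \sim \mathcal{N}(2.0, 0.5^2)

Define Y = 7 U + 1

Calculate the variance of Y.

For Y = aU + b: Var(Y) = a² * Var(U)
Var(U) = 0.5^2 = 0.25
Var(Y) = 7² * 0.25 = 49 * 0.25 = 12.25

12.25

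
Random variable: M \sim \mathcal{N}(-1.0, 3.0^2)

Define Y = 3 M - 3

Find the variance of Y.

For Y = aM + b: Var(Y) = a² * Var(M)
Var(M) = 3.0^2 = 9
Var(Y) = 3² * 9 = 9 * 9 = 81

81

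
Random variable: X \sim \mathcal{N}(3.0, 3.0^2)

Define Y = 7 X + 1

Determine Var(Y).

For Y = aX + b: Var(Y) = a² * Var(X)
Var(X) = 3.0^2 = 9
Var(Y) = 7² * 9 = 49 * 9 = 441

441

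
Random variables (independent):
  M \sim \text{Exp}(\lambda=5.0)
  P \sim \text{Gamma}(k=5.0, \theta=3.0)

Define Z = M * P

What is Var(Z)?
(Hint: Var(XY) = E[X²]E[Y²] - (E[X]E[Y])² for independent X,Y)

Var(XY) = E[X²]E[Y²] - (E[X]E[Y])²
E[M] = 0.2, Var(M) = 0.04
E[P] = 15, Var(P) = 45
E[M²] = 0.04 + 0.2² = 0.08
E[P²] = 45 + 15² = 270
Var(Z) = 0.08*270 - (0.2*15)²
= 21.6 - 9 = 12.6

12.6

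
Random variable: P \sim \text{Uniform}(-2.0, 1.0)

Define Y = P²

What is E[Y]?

Using E[X²] = Var(X) + (E[X])²:
E[P] = -0.5
Var(P) = (1 + 2)^2/12 = 0.75
E[P²] = 0.75 + (-0.5)² = 0.75 + 0.25 = 1

1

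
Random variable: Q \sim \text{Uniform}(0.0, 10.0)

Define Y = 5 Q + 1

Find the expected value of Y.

For Y = 5Q + 1:
E[Y] = 5 * E[Q] + 1
E[Q] = (0 + 10)/2 = 5
E[Y] = 5 * 5 + 1 = 26

26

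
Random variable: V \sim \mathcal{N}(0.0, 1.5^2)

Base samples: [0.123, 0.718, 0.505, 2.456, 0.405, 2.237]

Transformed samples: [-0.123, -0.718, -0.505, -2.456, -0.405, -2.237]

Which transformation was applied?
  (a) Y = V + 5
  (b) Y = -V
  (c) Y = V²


Checking option (b) Y = -V:
  V = 0.123 -> Y = -0.123 ✓
  V = 0.718 -> Y = -0.718 ✓
  V = 0.505 -> Y = -0.505 ✓
All samples match this transformation.

(b) -V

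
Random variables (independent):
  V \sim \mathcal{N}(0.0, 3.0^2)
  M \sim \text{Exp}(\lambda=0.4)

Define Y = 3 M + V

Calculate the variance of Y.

For independent RVs: Var(aX + bY) = a²Var(X) + b²Var(Y)
Var(V) = 9
Var(M) = 6.25
Var(Y) = 1²*9 + 3²*6.25
= 1*9 + 9*6.25 = 65.25

65.25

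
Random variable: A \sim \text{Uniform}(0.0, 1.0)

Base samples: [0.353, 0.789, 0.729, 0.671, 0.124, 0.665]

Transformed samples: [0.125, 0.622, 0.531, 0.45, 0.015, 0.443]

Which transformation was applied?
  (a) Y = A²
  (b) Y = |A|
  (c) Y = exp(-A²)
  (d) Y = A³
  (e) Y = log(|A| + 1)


Checking option (a) Y = A²:
  A = 0.353 -> Y = 0.125 ✓
  A = 0.789 -> Y = 0.622 ✓
  A = 0.729 -> Y = 0.531 ✓
All samples match this transformation.

(a) A²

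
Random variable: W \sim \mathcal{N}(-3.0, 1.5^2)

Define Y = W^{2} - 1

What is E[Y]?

E[Y] = 1*E[W²] - 1
E[W] = -3
E[W²] = Var(W) + (E[W])² = 2.25 + 9 = 11.25
E[Y] = 1*11.25 - 1 = 10.25

10.25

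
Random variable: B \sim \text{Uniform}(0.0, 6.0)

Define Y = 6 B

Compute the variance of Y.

For Y = aB + b: Var(Y) = a² * Var(B)
Var(B) = (6 - 0)^2/12 = 3
Var(Y) = 6² * 3 = 36 * 3 = 108

108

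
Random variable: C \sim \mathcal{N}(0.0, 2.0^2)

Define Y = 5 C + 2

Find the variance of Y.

For Y = aC + b: Var(Y) = a² * Var(C)
Var(C) = 2.0^2 = 4
Var(Y) = 5² * 4 = 25 * 4 = 100

100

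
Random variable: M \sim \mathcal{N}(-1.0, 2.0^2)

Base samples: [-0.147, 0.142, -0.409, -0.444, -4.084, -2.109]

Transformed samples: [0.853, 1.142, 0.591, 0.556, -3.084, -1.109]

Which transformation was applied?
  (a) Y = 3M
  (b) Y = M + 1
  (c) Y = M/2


Checking option (b) Y = M + 1:
  M = -0.147 -> Y = 0.853 ✓
  M = 0.142 -> Y = 1.142 ✓
  M = -0.409 -> Y = 0.591 ✓
All samples match this transformation.

(b) M + 1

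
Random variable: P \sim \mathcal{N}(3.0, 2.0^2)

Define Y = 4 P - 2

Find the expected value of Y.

For Y = 4P - 2:
E[Y] = 4 * E[P] - 2
E[P] = 3.0 = 3
E[Y] = 4 * 3 - 2 = 10

10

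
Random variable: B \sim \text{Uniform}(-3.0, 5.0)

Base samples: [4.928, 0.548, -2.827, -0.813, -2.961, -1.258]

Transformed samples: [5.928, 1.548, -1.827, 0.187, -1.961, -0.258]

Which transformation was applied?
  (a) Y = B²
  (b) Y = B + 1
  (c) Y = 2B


Checking option (b) Y = B + 1:
  B = 4.928 -> Y = 5.928 ✓
  B = 0.548 -> Y = 1.548 ✓
  B = -2.827 -> Y = -1.827 ✓
All samples match this transformation.

(b) B + 1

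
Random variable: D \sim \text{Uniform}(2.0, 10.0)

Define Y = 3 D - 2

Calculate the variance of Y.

For Y = aD + b: Var(Y) = a² * Var(D)
Var(D) = (10 - 2)^2/12 = 5.3333333
Var(Y) = 3² * 5.3333333 = 9 * 5.3333333 = 48

48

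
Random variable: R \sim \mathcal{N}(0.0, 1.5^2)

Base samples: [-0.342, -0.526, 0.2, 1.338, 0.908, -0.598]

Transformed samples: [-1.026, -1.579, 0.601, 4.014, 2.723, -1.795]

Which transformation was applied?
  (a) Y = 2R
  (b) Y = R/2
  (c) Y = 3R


Checking option (c) Y = 3R:
  R = -0.342 -> Y = -1.026 ✓
  R = -0.526 -> Y = -1.579 ✓
  R = 0.2 -> Y = 0.601 ✓
All samples match this transformation.

(c) 3R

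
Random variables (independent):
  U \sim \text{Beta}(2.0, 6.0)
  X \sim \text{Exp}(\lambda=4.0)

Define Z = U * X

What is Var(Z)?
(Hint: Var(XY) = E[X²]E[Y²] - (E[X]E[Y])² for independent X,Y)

Var(XY) = E[X²]E[Y²] - (E[X]E[Y])²
E[U] = 0.25, Var(U) = 0.020833333
E[X] = 0.25, Var(X) = 0.0625
E[U²] = 0.020833333 + 0.25² = 0.083333333
E[X²] = 0.0625 + 0.25² = 0.125
Var(Z) = 0.083333333*0.125 - (0.25*0.25)²
= 0.010416667 - 0.00390625 = 0.0065104167

0.0065104167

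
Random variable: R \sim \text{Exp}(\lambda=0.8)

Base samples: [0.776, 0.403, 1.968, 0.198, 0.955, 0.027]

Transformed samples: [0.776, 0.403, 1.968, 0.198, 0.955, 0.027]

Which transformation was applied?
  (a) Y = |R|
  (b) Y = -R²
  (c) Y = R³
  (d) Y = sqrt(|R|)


Checking option (a) Y = |R|:
  R = 0.776 -> Y = 0.776 ✓
  R = 0.403 -> Y = 0.403 ✓
  R = 1.968 -> Y = 1.968 ✓
All samples match this transformation.

(a) |R|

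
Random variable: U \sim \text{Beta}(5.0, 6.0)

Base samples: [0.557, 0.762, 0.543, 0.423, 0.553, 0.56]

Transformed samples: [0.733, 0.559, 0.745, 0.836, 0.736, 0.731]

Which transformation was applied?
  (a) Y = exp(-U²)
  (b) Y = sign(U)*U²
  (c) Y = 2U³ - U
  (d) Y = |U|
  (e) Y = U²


Checking option (a) Y = exp(-U²):
  U = 0.557 -> Y = 0.733 ✓
  U = 0.762 -> Y = 0.559 ✓
  U = 0.543 -> Y = 0.745 ✓
All samples match this transformation.

(a) exp(-U²)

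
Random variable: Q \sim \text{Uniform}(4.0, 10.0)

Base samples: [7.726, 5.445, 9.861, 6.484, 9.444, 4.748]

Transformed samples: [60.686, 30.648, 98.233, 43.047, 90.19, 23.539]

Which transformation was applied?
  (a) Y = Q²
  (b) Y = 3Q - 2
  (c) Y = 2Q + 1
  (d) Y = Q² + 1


Checking option (d) Y = Q² + 1:
  Q = 7.726 -> Y = 60.686 ✓
  Q = 5.445 -> Y = 30.648 ✓
  Q = 9.861 -> Y = 98.233 ✓
All samples match this transformation.

(d) Q² + 1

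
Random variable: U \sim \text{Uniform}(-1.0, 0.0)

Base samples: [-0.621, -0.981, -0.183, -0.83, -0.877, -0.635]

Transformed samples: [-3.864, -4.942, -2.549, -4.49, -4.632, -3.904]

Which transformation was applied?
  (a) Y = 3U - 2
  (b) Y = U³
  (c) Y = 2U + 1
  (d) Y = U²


Checking option (a) Y = 3U - 2:
  U = -0.621 -> Y = -3.864 ✓
  U = -0.981 -> Y = -4.942 ✓
  U = -0.183 -> Y = -2.549 ✓
All samples match this transformation.

(a) 3U - 2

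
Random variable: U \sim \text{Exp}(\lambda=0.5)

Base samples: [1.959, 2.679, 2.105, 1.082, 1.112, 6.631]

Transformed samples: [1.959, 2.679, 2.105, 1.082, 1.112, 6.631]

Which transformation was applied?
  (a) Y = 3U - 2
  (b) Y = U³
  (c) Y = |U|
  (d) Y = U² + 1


Checking option (c) Y = |U|:
  U = 1.959 -> Y = 1.959 ✓
  U = 2.679 -> Y = 2.679 ✓
  U = 2.105 -> Y = 2.105 ✓
All samples match this transformation.

(c) |U|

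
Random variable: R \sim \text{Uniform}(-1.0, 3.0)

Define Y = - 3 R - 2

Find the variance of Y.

For Y = aR + b: Var(Y) = a² * Var(R)
Var(R) = (3 + 1)^2/12 = 1.3333333
Var(Y) = (-3)² * 1.3333333 = 9 * 1.3333333 = 12

12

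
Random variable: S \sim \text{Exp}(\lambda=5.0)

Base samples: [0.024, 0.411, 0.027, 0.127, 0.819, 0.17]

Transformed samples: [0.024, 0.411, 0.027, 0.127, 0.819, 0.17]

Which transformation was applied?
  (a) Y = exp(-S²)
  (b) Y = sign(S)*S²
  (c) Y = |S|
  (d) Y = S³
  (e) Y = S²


Checking option (c) Y = |S|:
  S = 0.024 -> Y = 0.024 ✓
  S = 0.411 -> Y = 0.411 ✓
  S = 0.027 -> Y = 0.027 ✓
All samples match this transformation.

(c) |S|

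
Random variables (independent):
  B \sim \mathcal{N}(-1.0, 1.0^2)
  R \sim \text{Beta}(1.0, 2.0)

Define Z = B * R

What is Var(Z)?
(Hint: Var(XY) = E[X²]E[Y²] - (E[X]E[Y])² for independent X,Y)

Var(XY) = E[X²]E[Y²] - (E[X]E[Y])²
E[B] = -1, Var(B) = 1
E[R] = 0.33333333, Var(R) = 0.055555556
E[B²] = 1 + (-1)² = 2
E[R²] = 0.055555556 + 0.33333333² = 0.16666667
Var(Z) = 2*0.16666667 - (-1*0.33333333)²
= 0.33333333 - 0.11111111 = 0.22222222

0.22222222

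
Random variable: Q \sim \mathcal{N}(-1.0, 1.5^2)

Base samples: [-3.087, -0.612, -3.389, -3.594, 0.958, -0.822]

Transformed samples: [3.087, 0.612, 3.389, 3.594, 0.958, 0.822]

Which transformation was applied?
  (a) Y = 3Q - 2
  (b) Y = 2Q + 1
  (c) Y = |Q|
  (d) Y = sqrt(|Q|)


Checking option (c) Y = |Q|:
  Q = -3.087 -> Y = 3.087 ✓
  Q = -0.612 -> Y = 0.612 ✓
  Q = -3.389 -> Y = 3.389 ✓
All samples match this transformation.

(c) |Q|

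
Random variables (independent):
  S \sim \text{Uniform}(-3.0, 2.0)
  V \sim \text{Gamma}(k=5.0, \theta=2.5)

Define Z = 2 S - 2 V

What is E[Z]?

E[Z] = 2*E[S] - 2*E[V]
E[S] = -0.5
E[V] = 12.5
E[Z] = 2*(-0.5) - 2*12.5 = -26

-26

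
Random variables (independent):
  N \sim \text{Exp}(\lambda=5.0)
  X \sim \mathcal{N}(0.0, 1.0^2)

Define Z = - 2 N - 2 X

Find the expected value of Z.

E[Z] = -2*E[N] - 2*E[X]
E[N] = 0.2
E[X] = 0
E[Z] = -2*0.2 - 2*0 = -0.4

-0.4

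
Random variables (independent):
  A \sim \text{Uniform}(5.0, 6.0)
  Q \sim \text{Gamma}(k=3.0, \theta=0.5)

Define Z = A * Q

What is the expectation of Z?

For independent RVs: E[XY] = E[X]*E[Y]
E[A] = 5.5
E[Q] = 1.5
E[Z] = 5.5 * 1.5 = 8.25

8.25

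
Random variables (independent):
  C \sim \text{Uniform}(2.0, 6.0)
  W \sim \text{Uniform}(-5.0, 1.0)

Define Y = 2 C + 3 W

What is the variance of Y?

For independent RVs: Var(aX + bY) = a²Var(X) + b²Var(Y)
Var(C) = 1.3333333
Var(W) = 3
Var(Y) = 2²*1.3333333 + 3²*3
= 4*1.3333333 + 9*3 = 32.333333

32.333333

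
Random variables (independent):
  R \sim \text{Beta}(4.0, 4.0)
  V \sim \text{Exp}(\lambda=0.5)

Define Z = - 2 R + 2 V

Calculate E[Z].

E[Z] = -2*E[R] + 2*E[V]
E[R] = 0.5
E[V] = 2
E[Z] = -2*0.5 + 2*2 = 3

3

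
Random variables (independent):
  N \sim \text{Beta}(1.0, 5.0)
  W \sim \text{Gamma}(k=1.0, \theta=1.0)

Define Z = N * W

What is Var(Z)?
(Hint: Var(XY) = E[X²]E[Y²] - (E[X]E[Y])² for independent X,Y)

Var(XY) = E[X²]E[Y²] - (E[X]E[Y])²
E[N] = 0.16666667, Var(N) = 0.01984127
E[W] = 1, Var(W) = 1
E[N²] = 0.01984127 + 0.16666667² = 0.047619048
E[W²] = 1 + 1² = 2
Var(Z) = 0.047619048*2 - (0.16666667*1)²
= 0.095238095 - 0.027777778 = 0.067460317

0.067460317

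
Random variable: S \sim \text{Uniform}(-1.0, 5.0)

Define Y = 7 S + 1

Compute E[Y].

For Y = 7S + 1:
E[Y] = 7 * E[S] + 1
E[S] = (-1 + 5)/2 = 2
E[Y] = 7 * 2 + 1 = 15

15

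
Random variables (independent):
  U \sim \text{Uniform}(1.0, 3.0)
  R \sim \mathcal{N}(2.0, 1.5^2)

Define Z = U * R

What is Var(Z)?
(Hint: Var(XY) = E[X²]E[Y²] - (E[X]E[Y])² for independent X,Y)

Var(XY) = E[X²]E[Y²] - (E[X]E[Y])²
E[U] = 2, Var(U) = 0.33333333
E[R] = 2, Var(R) = 2.25
E[U²] = 0.33333333 + 2² = 4.3333333
E[R²] = 2.25 + 2² = 6.25
Var(Z) = 4.3333333*6.25 - (2*2)²
= 27.083333 - 16 = 11.083333

11.083333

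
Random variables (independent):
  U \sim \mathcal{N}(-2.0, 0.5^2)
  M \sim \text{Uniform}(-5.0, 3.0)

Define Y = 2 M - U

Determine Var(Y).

For independent RVs: Var(aX + bY) = a²Var(X) + b²Var(Y)
Var(U) = 0.25
Var(M) = 5.3333333
Var(Y) = (-1)²*0.25 + 2²*5.3333333
= 1*0.25 + 4*5.3333333 = 21.583333

21.583333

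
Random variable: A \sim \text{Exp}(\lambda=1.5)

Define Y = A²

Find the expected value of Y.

E[A²] = Var(A) + (E[A])² = 0.44444444 + 0.44444444 = 0.88888889

0.88888889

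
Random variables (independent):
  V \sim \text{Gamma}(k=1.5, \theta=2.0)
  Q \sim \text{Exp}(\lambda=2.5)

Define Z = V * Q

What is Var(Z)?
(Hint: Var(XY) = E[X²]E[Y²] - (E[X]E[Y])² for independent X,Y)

Var(XY) = E[X²]E[Y²] - (E[X]E[Y])²
E[V] = 3, Var(V) = 6
E[Q] = 0.4, Var(Q) = 0.16
E[V²] = 6 + 3² = 15
E[Q²] = 0.16 + 0.4² = 0.32
Var(Z) = 15*0.32 - (3*0.4)²
= 4.8 - 1.44 = 3.36

3.36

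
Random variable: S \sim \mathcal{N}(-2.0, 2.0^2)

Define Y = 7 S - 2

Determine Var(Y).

For Y = aS + b: Var(Y) = a² * Var(S)
Var(S) = 2.0^2 = 4
Var(Y) = 7² * 4 = 49 * 4 = 196

196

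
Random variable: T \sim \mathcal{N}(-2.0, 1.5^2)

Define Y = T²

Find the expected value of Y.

Using E[X²] = Var(X) + (E[X])²:
E[T] = -2
Var(T) = 1.5^2 = 2.25
E[T²] = 2.25 + (-2)² = 2.25 + 4 = 6.25

6.25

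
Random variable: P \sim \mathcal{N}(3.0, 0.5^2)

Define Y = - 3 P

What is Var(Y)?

For Y = aP + b: Var(Y) = a² * Var(P)
Var(P) = 0.5^2 = 0.25
Var(Y) = (-3)² * 0.25 = 9 * 0.25 = 2.25

2.25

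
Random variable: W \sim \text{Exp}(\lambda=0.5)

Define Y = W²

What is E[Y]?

E[W²] = Var(W) + (E[W])² = 4 + 4 = 8

8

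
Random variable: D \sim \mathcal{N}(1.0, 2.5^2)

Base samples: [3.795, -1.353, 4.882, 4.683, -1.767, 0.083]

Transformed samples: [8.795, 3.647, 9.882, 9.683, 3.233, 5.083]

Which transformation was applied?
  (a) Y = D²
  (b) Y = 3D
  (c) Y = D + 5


Checking option (c) Y = D + 5:
  D = 3.795 -> Y = 8.795 ✓
  D = -1.353 -> Y = 3.647 ✓
  D = 4.882 -> Y = 9.882 ✓
All samples match this transformation.

(c) D + 5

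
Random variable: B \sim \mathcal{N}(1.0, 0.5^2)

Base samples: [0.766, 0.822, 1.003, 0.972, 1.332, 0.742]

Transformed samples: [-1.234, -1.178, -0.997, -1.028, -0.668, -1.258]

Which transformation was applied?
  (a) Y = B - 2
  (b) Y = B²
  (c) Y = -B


Checking option (a) Y = B - 2:
  B = 0.766 -> Y = -1.234 ✓
  B = 0.822 -> Y = -1.178 ✓
  B = 1.003 -> Y = -0.997 ✓
All samples match this transformation.

(a) B - 2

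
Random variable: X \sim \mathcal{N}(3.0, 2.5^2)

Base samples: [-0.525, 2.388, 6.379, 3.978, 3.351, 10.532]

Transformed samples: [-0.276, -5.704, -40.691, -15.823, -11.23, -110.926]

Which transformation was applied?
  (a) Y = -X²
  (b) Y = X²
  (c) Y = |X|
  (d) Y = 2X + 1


Checking option (a) Y = -X²:
  X = -0.525 -> Y = -0.276 ✓
  X = 2.388 -> Y = -5.704 ✓
  X = 6.379 -> Y = -40.691 ✓
All samples match this transformation.

(a) -X²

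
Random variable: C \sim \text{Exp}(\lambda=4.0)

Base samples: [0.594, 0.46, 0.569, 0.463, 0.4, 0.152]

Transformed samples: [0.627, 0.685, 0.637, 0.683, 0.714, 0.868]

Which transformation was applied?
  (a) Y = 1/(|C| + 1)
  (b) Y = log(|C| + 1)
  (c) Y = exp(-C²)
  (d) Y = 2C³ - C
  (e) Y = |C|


Checking option (a) Y = 1/(|C| + 1):
  C = 0.594 -> Y = 0.627 ✓
  C = 0.46 -> Y = 0.685 ✓
  C = 0.569 -> Y = 0.637 ✓
All samples match this transformation.

(a) 1/(|C| + 1)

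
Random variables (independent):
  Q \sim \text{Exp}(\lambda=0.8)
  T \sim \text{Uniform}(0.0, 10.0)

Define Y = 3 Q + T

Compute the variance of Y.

For independent RVs: Var(aX + bY) = a²Var(X) + b²Var(Y)
Var(Q) = 1.5625
Var(T) = 8.3333333
Var(Y) = 3²*1.5625 + 1²*8.3333333
= 9*1.5625 + 1*8.3333333 = 22.395833

22.395833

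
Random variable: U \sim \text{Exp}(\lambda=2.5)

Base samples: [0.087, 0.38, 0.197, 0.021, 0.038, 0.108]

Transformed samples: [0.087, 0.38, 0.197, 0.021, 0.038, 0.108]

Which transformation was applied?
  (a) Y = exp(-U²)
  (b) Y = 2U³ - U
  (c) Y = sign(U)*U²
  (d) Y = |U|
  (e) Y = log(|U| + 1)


Checking option (d) Y = |U|:
  U = 0.087 -> Y = 0.087 ✓
  U = 0.38 -> Y = 0.38 ✓
  U = 0.197 -> Y = 0.197 ✓
All samples match this transformation.

(d) |U|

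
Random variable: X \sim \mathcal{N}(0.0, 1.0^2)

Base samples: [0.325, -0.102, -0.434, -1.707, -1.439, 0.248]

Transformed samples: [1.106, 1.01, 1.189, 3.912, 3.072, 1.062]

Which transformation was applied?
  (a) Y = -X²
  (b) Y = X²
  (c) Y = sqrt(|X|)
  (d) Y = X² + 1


Checking option (d) Y = X² + 1:
  X = 0.325 -> Y = 1.106 ✓
  X = -0.102 -> Y = 1.01 ✓
  X = -0.434 -> Y = 1.189 ✓
All samples match this transformation.

(d) X² + 1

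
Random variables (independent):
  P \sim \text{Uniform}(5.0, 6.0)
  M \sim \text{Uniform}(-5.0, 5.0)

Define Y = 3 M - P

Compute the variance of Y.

For independent RVs: Var(aX + bY) = a²Var(X) + b²Var(Y)
Var(P) = 0.083333333
Var(M) = 8.3333333
Var(Y) = (-1)²*0.083333333 + 3²*8.3333333
= 1*0.083333333 + 9*8.3333333 = 75.083333

75.083333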